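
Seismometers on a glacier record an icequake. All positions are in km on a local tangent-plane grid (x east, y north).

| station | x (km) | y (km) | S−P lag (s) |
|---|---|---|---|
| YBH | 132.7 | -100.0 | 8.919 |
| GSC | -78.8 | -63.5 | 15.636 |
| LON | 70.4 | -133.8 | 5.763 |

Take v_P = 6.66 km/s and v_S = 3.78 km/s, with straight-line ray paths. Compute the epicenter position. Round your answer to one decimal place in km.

Distance from S−P lag: d = Δt · v_P v_S / (v_P − v_S) = Δt · (6.66·3.78)/(6.66−3.78) ≈ 8.7412·Δt.
So d_YBH = 77.96, d_GSC = 136.68, d_LON = 50.38 km.
Circle about each station: (x − 132.7)² + (y + 100.0)² = 77.96²; (x + 78.8)² + (y + 63.5)² = 136.68²; (x − 70.4)² + (y + 133.8)² = 50.38².
Subtracting pairs of circle equations eliminates x²+y² and gives linear equations (the radical axes):
-423.0 x + 73.0 y = -29971.26
-124.6 x − 67.6 y = -1211.07
Solving the 2×2 system: x ≈ 56.1, y ≈ -85.5 km.

x ≈ 56.1 km, y ≈ -85.5 km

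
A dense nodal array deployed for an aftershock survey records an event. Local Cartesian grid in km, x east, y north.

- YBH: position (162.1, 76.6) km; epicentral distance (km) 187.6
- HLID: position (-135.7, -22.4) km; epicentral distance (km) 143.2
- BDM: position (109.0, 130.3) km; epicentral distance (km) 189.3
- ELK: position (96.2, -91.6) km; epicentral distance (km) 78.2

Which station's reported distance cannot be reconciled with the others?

Solve using three stations at a time. Using YBH, HLID, BDM (subtract circle equations pairwise → linear system) gives (x, y) ≈ (7.3, -29.3).
Distances from that point to each station vs reported:
  YBH: calculated 187.6 vs reported 187.6 → residual 0.0 km
  HLID: calculated 143.2 vs reported 143.2 → residual 0.0 km
  BDM: calculated 189.3 vs reported 189.3 → residual 0.0 km
  ELK: calculated 108.5 vs reported 78.2 → residual 30.3 km
YBH, HLID, BDM are mutually consistent (residuals ≈ 0); ELK is off by 30.3 km.

ELK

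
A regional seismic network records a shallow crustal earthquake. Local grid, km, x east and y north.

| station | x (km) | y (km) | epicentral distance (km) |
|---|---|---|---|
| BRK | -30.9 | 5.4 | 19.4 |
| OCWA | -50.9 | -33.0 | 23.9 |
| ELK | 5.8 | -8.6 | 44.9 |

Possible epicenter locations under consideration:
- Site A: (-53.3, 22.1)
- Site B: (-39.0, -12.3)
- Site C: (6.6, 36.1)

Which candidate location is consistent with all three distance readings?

Site B

For each candidate, compare |candidate − station| to the reported distance:
Site A: residuals BRK 8.5, OCWA 31.3, ELK 21.7 → max 31.3 km
Site B: residuals BRK 0.1, OCWA 0.0, ELK 0.1 → max 0.1 km
Site C: residuals BRK 29.1, OCWA 66.0, ELK 0.2 → max 66.0 km
Only Site B has all residuals ≈ 0.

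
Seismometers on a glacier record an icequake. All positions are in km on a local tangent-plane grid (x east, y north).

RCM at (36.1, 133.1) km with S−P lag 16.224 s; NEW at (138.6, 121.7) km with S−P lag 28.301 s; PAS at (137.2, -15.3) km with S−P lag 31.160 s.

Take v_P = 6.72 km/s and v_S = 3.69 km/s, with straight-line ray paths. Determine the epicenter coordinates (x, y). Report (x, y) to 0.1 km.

Distance from S−P lag: d = Δt · v_P v_S / (v_P − v_S) = Δt · (6.72·3.69)/(6.72−3.69) ≈ 8.1838·Δt.
So d_RCM = 132.77, d_NEW = 231.61, d_PAS = 255.01 km.
Circle about each station: (x − 36.1)² + (y − 133.1)² = 132.77²; (x − 138.6)² + (y − 121.7)² = 231.61²; (x − 137.2)² + (y + 15.3)² = 255.01².
Subtracting the RCM equation from the NEW and PAS equations removes the quadratic terms:
205.0 x − 22.8 y = -21013.29
202.2 x − 296.8 y = -47363.12
Solving the 2×2 system: x ≈ -91.7, y ≈ 97.1 km.

x ≈ -91.7 km, y ≈ 97.1 km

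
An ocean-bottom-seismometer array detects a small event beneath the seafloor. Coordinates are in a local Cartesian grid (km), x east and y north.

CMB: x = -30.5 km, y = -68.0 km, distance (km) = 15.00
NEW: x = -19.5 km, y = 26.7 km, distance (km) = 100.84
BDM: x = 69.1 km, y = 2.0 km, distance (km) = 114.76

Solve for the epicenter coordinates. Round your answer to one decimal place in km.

-16.8 km east, -74.1 km north

Circle about each station: (x + 30.5)² + (y + 68.0)² = 15.00²; (x + 19.5)² + (y − 26.7)² = 100.84²; (x − 69.1)² + (y − 2.0)² = 114.76².
Subtracting the CMB equation from the NEW and BDM equations removes the quadratic terms:
22.0 x + 189.4 y = -14404.82
199.2 x + 140.0 y = -13720.30
Solving the 2×2 system: x ≈ -16.8, y ≈ -74.1 km.
Check against CMB (with the unrounded x, y): √((x + 30.5)²+(y + 68.0)²) = 15.00 ≈ 15.00 km. ✓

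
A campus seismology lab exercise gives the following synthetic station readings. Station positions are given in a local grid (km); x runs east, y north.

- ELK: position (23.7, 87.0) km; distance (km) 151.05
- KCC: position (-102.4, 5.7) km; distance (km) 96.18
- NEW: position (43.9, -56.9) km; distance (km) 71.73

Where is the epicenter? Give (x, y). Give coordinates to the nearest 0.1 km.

x ≈ -27.8 km, y ≈ -55.0 km

Circle about each station: (x − 23.7)² + (y − 87.0)² = 151.05²; (x + 102.4)² + (y − 5.7)² = 96.18²; (x − 43.9)² + (y + 56.9)² = 71.73².
Subtracting the ELK equation from the KCC and NEW equations removes the quadratic terms:
-252.2 x − 162.6 y = 15953.07
40.4 x − 287.8 y = 14705.04
Solving the 2×2 system: x ≈ -27.8, y ≈ -55.0 km.
Check against ELK (with the unrounded x, y): √((x − 23.7)²+(y − 87.0)²) = 151.05 ≈ 151.05 km. ✓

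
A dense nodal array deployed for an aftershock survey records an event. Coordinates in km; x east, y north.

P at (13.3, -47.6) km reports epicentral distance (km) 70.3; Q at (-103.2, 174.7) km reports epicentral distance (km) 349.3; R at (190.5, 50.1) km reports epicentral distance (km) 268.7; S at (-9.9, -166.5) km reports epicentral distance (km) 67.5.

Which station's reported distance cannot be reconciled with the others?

Solve using three stations at a time. Using P, R, S (subtract circle equations pairwise → linear system) gives (x, y) ≈ (-30.8, -102.3).
Distances from that point to each station vs reported:
  P: calculated 70.3 vs reported 70.3 → residual 0.0 km
  Q: calculated 286.4 vs reported 349.3 → residual 62.9 km
  R: calculated 268.7 vs reported 268.7 → residual 0.0 km
  S: calculated 67.5 vs reported 67.5 → residual 0.0 km
P, R, S are mutually consistent (residuals ≈ 0); Q is off by 62.9 km.

Q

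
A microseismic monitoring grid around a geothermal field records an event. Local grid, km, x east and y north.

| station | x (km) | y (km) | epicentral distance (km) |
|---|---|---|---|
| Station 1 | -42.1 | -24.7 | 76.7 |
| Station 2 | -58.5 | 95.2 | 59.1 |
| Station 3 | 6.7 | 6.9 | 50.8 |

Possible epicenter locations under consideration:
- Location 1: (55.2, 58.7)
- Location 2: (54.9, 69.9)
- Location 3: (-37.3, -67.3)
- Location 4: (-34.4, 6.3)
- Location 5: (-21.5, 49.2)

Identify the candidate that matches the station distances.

For each candidate, compare |candidate − station| to the reported distance:
Location 1: residuals Station 1 51.5, Station 2 60.3, Station 3 20.2 → max 60.3 km
Location 2: residuals Station 1 58.8, Station 2 57.1, Station 3 28.5 → max 58.8 km
Location 3: residuals Station 1 33.8, Station 2 104.8, Station 3 35.5 → max 104.8 km
Location 4: residuals Station 1 44.8, Station 2 33.0, Station 3 9.7 → max 44.8 km
Location 5: residuals Station 1 0.0, Station 2 0.1, Station 3 0.0 → max 0.1 km
Only Location 5 has all residuals ≈ 0.

Location 5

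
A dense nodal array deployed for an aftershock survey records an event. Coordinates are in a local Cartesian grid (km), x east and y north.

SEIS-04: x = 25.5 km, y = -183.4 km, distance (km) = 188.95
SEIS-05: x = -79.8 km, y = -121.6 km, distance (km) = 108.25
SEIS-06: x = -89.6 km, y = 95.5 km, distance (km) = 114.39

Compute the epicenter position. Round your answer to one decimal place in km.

Circle about each station: (x − 25.5)² + (y + 183.4)² = 188.95²; (x + 79.8)² + (y + 121.6)² = 108.25²; (x + 89.6)² + (y − 95.5)² = 114.39².
Subtracting pairs of circle equations eliminates x²+y² and gives linear equations (the radical axes):
-210.6 x + 123.6 y = 10852.83
-230.2 x + 557.8 y = 5479.63
Solving the 2×2 system: x ≈ -60.4, y ≈ -15.1 km.

(-60.4, -15.1)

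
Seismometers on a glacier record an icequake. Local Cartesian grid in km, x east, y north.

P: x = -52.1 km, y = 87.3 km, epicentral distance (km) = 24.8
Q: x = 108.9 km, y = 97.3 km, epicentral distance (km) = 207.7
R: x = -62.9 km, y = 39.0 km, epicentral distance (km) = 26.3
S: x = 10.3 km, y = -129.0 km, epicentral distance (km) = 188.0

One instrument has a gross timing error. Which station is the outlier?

Solve using three stations at a time. Using Q, R, S (subtract circle equations pairwise → linear system) gives (x, y) ≈ (-88.0, 31.2).
Distances from that point to each station vs reported:
  P: calculated 66.6 vs reported 24.8 → residual 41.8 km
  Q: calculated 207.7 vs reported 207.7 → residual 0.0 km
  R: calculated 26.3 vs reported 26.3 → residual 0.0 km
  S: calculated 188.0 vs reported 188.0 → residual 0.0 km
Q, R, S are mutually consistent (residuals ≈ 0); P is off by 41.8 km.

P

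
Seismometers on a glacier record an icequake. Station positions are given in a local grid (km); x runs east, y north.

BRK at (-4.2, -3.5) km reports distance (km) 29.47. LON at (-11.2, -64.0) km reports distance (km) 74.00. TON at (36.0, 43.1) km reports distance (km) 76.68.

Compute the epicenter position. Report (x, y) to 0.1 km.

x ≈ -31.7 km, y ≈ 7.1 km

Circle about each station: (x + 4.2)² + (y + 3.5)² = 29.47²; (x + 11.2)² + (y + 64.0)² = 74.00²; (x − 36.0)² + (y − 43.1)² = 76.68².
Subtracting the BRK equation from the LON and TON equations removes the quadratic terms:
-14.0 x − 121.0 y = -415.97
80.4 x + 93.2 y = -1887.62
Solving the 2×2 system: x ≈ -31.7, y ≈ 7.1 km.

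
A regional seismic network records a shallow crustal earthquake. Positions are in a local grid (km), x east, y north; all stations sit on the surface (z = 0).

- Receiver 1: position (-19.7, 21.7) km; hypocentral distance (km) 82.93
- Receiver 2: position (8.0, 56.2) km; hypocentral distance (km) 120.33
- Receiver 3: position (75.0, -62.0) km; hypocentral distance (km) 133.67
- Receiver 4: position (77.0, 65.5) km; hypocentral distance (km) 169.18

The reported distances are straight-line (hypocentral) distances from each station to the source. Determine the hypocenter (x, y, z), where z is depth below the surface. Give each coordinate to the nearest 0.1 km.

(-46.6, -38.5, 50.3)

Each station gives a sphere (x−x_i)² + (y−y_i)² + z² = d_i² (stations at z=0).
Subtracting the Receiver 1 sphere from Receiver 2 and Receiver 3: z² cancels, leaving linear equations in x and y:
55.4 x + 69.0 y = -5238.46
189.4 x − 167.4 y = -2380.26
Solving: x ≈ -46.600, y ≈ -38.505 km (keep extra digits for the depth step; rounded: -46.6, -38.5).
Then from the Receiver 1 sphere: z² = 82.93² − (x + 19.7)² − (y − 21.7)² with x = -46.600, y = -38.505, so z ≈ 50.290 ≈ 50.3 km.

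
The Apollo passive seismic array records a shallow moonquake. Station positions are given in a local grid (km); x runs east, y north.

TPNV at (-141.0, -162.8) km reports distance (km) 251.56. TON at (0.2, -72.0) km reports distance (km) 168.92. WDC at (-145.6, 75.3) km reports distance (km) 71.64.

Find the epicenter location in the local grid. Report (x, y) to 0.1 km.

(-74.1, 79.7)

Circle about each station: (x + 141.0)² + (y + 162.8)² = 251.56²; (x − 0.2)² + (y + 72.0)² = 168.92²; (x + 145.6)² + (y − 75.3)² = 71.64².
Subtracting pairs of circle equations eliminates x²+y² and gives linear equations (the radical axes):
282.4 x + 181.6 y = -6452.33
-9.2 x + 476.2 y = 38634.75
Solving the 2×2 system: x ≈ -74.1, y ≈ 79.7 km.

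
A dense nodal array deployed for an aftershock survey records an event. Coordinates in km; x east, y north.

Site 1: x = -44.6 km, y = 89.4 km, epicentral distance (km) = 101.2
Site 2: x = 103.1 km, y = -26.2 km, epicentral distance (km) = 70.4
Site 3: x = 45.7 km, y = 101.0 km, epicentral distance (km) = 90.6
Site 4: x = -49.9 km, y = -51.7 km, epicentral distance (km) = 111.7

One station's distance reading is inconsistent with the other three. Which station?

Site 1

Solve using three stations at a time. Using Site 2, Site 3, Site 4 (subtract circle equations pairwise → linear system) gives (x, y) ≈ (42.9, 10.4).
Distances from that point to each station vs reported:
  Site 1: calculated 117.9 vs reported 101.2 → residual 16.7 km
  Site 2: calculated 70.4 vs reported 70.4 → residual 0.0 km
  Site 3: calculated 90.6 vs reported 90.6 → residual 0.0 km
  Site 4: calculated 111.7 vs reported 111.7 → residual 0.0 km
Site 2, Site 3, Site 4 are mutually consistent (residuals ≈ 0); Site 1 is off by 16.7 km.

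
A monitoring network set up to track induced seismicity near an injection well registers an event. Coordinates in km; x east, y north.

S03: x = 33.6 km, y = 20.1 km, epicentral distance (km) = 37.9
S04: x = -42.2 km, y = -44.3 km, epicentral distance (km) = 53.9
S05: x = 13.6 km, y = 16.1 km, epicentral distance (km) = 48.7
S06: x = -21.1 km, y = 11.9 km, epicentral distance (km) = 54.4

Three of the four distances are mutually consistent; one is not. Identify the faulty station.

Solve using three stations at a time. Using S04, S05, S06 (subtract circle equations pairwise → linear system) gives (x, y) ≈ (10.3, -32.4).
Distances from that point to each station vs reported:
  S03: calculated 57.5 vs reported 37.9 → residual 19.6 km
  S04: calculated 53.9 vs reported 53.9 → residual 0.0 km
  S05: calculated 48.7 vs reported 48.7 → residual 0.0 km
  S06: calculated 54.4 vs reported 54.4 → residual 0.0 km
S04, S05, S06 are mutually consistent (residuals ≈ 0); S03 is off by 19.6 km.

S03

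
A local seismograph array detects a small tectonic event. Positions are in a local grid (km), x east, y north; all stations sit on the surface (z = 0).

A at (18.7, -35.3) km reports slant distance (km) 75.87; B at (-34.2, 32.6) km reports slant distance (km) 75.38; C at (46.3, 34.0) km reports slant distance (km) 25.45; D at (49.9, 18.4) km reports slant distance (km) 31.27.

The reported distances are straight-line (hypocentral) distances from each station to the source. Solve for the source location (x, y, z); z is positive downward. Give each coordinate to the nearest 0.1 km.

x ≈ 37.3 km, y ≈ 34.3 km, depth ≈ 23.8 km

Each station gives a sphere (x−x_i)² + (y−y_i)² + z² = d_i² (stations at z=0).
Subtracting the A sphere from B and C: z² cancels, leaving linear equations in x and y:
-105.8 x + 135.8 y = 710.73
55.2 x + 138.6 y = 6812.46
Solving: x ≈ 37.303, y ≈ 34.296 km (keep extra digits for the depth step; rounded: 37.3, 34.3).
Then from the A sphere: z² = 75.87² − (x − 18.7)² − (y + 35.3)² with x = 37.303, y = 34.296, so z ≈ 23.803 ≈ 23.8 km.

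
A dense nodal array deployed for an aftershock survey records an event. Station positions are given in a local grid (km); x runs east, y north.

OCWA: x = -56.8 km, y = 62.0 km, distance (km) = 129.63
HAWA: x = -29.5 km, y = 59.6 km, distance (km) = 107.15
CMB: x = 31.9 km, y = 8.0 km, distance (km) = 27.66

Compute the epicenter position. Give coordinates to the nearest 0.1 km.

(47.7, -14.7)

Circle about each station: (x + 56.8)² + (y − 62.0)² = 129.63²; (x + 29.5)² + (y − 59.6)² = 107.15²; (x − 31.9)² + (y − 8.0)² = 27.66².
Subtracting pairs of circle equations eliminates x²+y² and gives linear equations (the radical axes):
54.6 x − 4.8 y = 2674.98
177.4 x − 108.0 y = 10050.23
Solving the 2×2 system: x ≈ 47.7, y ≈ -14.7 km.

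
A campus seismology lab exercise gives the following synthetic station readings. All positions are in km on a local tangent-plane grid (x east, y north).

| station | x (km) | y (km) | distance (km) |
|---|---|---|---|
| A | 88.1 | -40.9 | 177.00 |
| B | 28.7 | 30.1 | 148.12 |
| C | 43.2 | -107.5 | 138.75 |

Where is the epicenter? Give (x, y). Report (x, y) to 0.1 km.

Circle about each station: (x − 88.1)² + (y + 40.9)² = 177.00²; (x − 28.7)² + (y − 30.1)² = 148.12²; (x − 43.2)² + (y + 107.5)² = 138.75².
Subtracting the A equation from the B and C equations removes the quadratic terms:
-118.8 x + 142.0 y = 1684.75
-89.8 x − 133.2 y = 16065.51
Solving the 2×2 system: x ≈ -87.7, y ≈ -61.5 km.
Check against A (with the unrounded x, y): √((x − 88.1)²+(y + 40.9)²) = 176.99 ≈ 177.00 km. ✓

x ≈ -87.7 km, y ≈ -61.5 km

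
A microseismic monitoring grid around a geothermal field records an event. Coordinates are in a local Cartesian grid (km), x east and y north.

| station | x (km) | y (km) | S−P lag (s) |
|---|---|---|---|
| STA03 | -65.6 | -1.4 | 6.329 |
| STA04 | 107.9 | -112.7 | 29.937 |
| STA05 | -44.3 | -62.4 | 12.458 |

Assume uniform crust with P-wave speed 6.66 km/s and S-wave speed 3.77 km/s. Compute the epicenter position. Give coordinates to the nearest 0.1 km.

Distance from S−P lag: d = Δt · v_P v_S / (v_P − v_S) = Δt · (6.66·3.77)/(6.66−3.77) ≈ 8.6880·Δt.
So d_STA03 = 54.99, d_STA04 = 260.09, d_STA05 = 108.23 km.
Circle about each station: (x + 65.6)² + (y + 1.4)² = 54.99²; (x − 107.9)² + (y + 112.7)² = 260.09²; (x + 44.3)² + (y + 62.4)² = 108.23².
Subtracting pairs of circle equations eliminates x²+y² and gives linear equations (the radical axes):
347.0 x − 222.6 y = -44584.53
42.6 x − 122.0 y = -7138.90
Solving the 2×2 system: x ≈ -117.2, y ≈ 17.6 km.
Check against STA03 (with the unrounded x, y): √((x + 65.6)²+(y + 1.4)²) = 54.98 ≈ 54.99 km. ✓

x ≈ -117.2 km, y ≈ 17.6 km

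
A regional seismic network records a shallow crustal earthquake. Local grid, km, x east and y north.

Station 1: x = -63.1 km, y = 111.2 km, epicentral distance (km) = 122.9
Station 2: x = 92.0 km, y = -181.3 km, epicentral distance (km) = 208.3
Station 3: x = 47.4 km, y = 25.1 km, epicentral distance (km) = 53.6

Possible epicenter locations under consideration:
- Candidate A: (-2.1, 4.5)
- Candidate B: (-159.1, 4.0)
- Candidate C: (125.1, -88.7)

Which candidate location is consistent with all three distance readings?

Candidate A

For each candidate, compare |candidate − station| to the reported distance:
Candidate A: residuals Station 1 0.0, Station 2 0.0, Station 3 0.0 → max 0.0 km
Candidate B: residuals Station 1 21.0, Station 2 103.8, Station 3 154.0 → max 154.0 km
Candidate C: residuals Station 1 151.7, Station 2 110.0, Station 3 84.2 → max 151.7 km
Only Candidate A has all residuals ≈ 0.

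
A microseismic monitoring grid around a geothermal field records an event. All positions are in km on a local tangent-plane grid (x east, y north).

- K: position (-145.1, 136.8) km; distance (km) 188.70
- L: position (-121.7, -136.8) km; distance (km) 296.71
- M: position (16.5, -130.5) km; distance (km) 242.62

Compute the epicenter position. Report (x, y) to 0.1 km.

(41.8, 110.8)

Circle about each station: (x + 145.1)² + (y − 136.8)² = 188.70²; (x + 121.7)² + (y + 136.8)² = 296.71²; (x − 16.5)² + (y + 130.5)² = 242.62².
Subtracting the K equation from the L and M equations removes the quadratic terms:
46.8 x − 547.2 y = -58672.25
323.2 x − 534.6 y = -45722.52
Solving the 2×2 system: x ≈ 41.8, y ≈ 110.8 km.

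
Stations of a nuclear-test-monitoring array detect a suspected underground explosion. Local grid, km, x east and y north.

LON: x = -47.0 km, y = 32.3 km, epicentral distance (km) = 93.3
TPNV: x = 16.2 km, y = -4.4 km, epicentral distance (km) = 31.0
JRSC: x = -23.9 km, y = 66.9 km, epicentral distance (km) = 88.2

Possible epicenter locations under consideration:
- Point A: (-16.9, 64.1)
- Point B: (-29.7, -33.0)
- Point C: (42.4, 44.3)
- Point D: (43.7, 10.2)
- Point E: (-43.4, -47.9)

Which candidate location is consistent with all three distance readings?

Point D

For each candidate, compare |candidate − station| to the reported distance:
Point A: residuals LON 49.5, TPNV 45.1, JRSC 80.7 → max 80.7 km
Point B: residuals LON 25.7, TPNV 23.1, JRSC 11.9 → max 25.7 km
Point C: residuals LON 3.1, TPNV 24.3, JRSC 18.2 → max 24.3 km
Point D: residuals LON 0.1, TPNV 0.1, JRSC 0.0 → max 0.1 km
Point E: residuals LON 13.0, TPNV 42.8, JRSC 28.2 → max 42.8 km
Only Point D has all residuals ≈ 0.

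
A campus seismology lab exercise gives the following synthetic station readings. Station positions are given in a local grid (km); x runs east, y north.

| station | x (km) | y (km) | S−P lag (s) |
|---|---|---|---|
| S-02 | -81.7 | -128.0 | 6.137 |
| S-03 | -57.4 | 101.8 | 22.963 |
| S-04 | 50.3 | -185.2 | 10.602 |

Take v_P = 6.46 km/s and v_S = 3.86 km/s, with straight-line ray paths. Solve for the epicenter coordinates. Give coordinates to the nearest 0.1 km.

Distance from S−P lag: d = Δt · v_P v_S / (v_P − v_S) = Δt · (6.46·3.86)/(6.46−3.86) ≈ 9.5906·Δt.
So d_S-02 = 58.86, d_S-03 = 220.23, d_S-04 = 101.68 km.
Circle about each station: (x + 81.7)² + (y + 128.0)² = 58.86²; (x + 57.4)² + (y − 101.8)² = 220.23²; (x − 50.3)² + (y + 185.2)² = 101.68².
Subtracting the S-02 equation from the S-03 and S-04 equations removes the quadratic terms:
48.6 x + 459.6 y = -54437.64
264.0 x − 114.4 y = 6895.92
Solving the 2×2 system: x ≈ -24.1, y ≈ -115.9 km.

x ≈ -24.1 km, y ≈ -115.9 km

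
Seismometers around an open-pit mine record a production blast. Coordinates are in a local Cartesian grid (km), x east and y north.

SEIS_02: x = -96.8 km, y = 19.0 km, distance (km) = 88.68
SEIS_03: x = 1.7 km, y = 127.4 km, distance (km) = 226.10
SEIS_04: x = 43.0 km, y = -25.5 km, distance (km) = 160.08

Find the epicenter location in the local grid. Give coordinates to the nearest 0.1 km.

Circle about each station: (x + 96.8)² + (y − 19.0)² = 88.68²; (x − 1.7)² + (y − 127.4)² = 226.10²; (x − 43.0)² + (y + 25.5)² = 160.08².
Subtracting the SEIS_02 equation from the SEIS_03 and SEIS_04 equations removes the quadratic terms:
197.0 x + 216.8 y = -36754.66
279.6 x − 89.0 y = -24993.45
Solving the 2×2 system: x ≈ -111.2, y ≈ -68.5 km.

(-111.2, -68.5)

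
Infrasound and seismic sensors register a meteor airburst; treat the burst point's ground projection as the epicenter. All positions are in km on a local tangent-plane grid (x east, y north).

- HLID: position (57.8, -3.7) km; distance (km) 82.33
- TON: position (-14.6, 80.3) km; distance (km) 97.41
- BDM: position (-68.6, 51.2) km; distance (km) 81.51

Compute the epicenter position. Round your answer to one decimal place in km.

Circle about each station: (x − 57.8)² + (y + 3.7)² = 82.33²; (x + 14.6)² + (y − 80.3)² = 97.41²; (x + 68.6)² + (y − 51.2)² = 81.51².
Subtracting the HLID equation from the TON and BDM equations removes the quadratic terms:
-144.8 x + 168.0 y = 596.24
-252.8 x + 109.8 y = 4107.22
Solving the 2×2 system: x ≈ -23.5, y ≈ -16.7 km.
Check against HLID (with the unrounded x, y): √((x − 57.8)²+(y + 3.7)²) = 82.34 ≈ 82.33 km. ✓

x ≈ -23.5 km, y ≈ -16.7 km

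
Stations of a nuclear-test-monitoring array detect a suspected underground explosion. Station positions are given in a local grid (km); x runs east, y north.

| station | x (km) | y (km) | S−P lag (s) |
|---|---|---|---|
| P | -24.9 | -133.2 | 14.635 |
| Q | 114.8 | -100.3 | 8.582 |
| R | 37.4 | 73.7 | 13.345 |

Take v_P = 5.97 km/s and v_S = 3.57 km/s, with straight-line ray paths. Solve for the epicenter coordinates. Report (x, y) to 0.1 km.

(66.8, -41.1)

Distance from S−P lag: d = Δt · v_P v_S / (v_P − v_S) = Δt · (5.97·3.57)/(5.97−3.57) ≈ 8.8804·Δt.
So d_P = 129.96, d_Q = 76.21, d_R = 118.51 km.
Circle about each station: (x + 24.9)² + (y + 133.2)² = 129.96²; (x − 114.8)² + (y + 100.3)² = 76.21²; (x − 37.4)² + (y − 73.7)² = 118.51².
Subtracting the P equation from the Q and R equations removes the quadratic terms:
279.4 x + 65.8 y = 15958.52
124.6 x + 413.8 y = -8686.82
Solving the 2×2 system: x ≈ 66.8, y ≈ -41.1 km.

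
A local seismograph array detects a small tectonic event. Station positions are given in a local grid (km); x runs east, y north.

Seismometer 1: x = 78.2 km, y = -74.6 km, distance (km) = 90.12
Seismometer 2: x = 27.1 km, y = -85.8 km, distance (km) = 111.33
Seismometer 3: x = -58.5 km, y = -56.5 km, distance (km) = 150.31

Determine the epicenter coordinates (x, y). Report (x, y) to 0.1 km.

Circle about each station: (x − 78.2)² + (y + 74.6)² = 90.12²; (x − 27.1)² + (y + 85.8)² = 111.33²; (x + 58.5)² + (y + 56.5)² = 150.31².
Subtracting the Seismometer 1 equation from the Seismometer 2 and Seismometer 3 equations removes the quadratic terms:
-102.2 x − 22.4 y = -7857.10
-273.4 x + 36.2 y = -19537.38
Solving the 2×2 system: x ≈ 73.5, y ≈ 15.4 km.
Check against Seismometer 1 (with the unrounded x, y): √((x − 78.2)²+(y + 74.6)²) = 90.14 ≈ 90.12 km. ✓

x ≈ 73.5 km, y ≈ 15.4 km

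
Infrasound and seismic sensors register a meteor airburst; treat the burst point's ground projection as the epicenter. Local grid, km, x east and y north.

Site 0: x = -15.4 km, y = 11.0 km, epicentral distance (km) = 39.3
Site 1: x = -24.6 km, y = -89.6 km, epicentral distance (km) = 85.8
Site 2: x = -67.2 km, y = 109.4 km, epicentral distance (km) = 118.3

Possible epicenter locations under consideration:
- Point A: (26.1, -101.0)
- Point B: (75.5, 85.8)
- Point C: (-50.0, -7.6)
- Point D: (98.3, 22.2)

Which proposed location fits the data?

For each candidate, compare |candidate − station| to the reported distance:
Point A: residuals Site 0 80.1, Site 1 33.8, Site 2 111.9 → max 111.9 km
Point B: residuals Site 0 78.4, Site 1 116.2, Site 2 26.3 → max 116.2 km
Point C: residuals Site 0 0.0, Site 1 0.0, Site 2 0.0 → max 0.0 km
Point D: residuals Site 0 75.0, Site 1 80.3, Site 2 68.8 → max 80.3 km
Only Point C has all residuals ≈ 0.

Point C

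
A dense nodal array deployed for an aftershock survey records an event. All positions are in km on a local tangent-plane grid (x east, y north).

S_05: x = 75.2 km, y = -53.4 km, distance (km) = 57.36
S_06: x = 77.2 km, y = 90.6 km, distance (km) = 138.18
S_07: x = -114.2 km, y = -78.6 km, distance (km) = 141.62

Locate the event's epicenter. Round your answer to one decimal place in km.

(20.7, -35.5)

Circle about each station: (x − 75.2)² + (y + 53.4)² = 57.36²; (x − 77.2)² + (y − 90.6)² = 138.18²; (x + 114.2)² + (y + 78.6)² = 141.62².
Subtracting pairs of circle equations eliminates x²+y² and gives linear equations (the radical axes):
4.0 x + 288.0 y = -10141.94
-378.8 x − 50.4 y = -6053.05
Solving the 2×2 system: x ≈ 20.7, y ≈ -35.5 km.
Check against S_05 (with the unrounded x, y): √((x − 75.2)²+(y + 53.4)²) = 57.36 ≈ 57.36 km. ✓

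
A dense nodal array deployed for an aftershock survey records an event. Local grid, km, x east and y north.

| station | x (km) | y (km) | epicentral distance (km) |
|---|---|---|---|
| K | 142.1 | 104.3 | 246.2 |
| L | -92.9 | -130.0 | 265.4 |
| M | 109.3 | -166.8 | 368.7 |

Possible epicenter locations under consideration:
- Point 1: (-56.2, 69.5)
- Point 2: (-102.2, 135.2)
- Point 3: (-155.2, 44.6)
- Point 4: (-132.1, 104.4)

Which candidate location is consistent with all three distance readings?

For each candidate, compare |candidate − station| to the reported distance:
Point 1: residuals K 44.9, L 62.6, M 80.2 → max 80.2 km
Point 2: residuals K 0.0, L 0.0, M 0.0 → max 0.0 km
Point 3: residuals K 57.0, L 80.0, M 30.1 → max 80.0 km
Point 4: residuals K 28.0, L 27.7, M 5.6 → max 28.0 km
Only Point 2 has all residuals ≈ 0.

Point 2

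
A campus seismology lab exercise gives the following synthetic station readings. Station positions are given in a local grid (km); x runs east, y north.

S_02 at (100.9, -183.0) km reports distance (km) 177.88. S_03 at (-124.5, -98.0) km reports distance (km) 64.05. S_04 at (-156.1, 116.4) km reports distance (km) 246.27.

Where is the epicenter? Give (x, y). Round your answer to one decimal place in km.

Circle about each station: (x − 100.9)² + (y + 183.0)² = 177.88²; (x + 124.5)² + (y + 98.0)² = 64.05²; (x + 156.1)² + (y − 116.4)² = 246.27².
Subtracting the S_02 equation from the S_03 and S_04 equations removes the quadratic terms:
-450.8 x + 170.0 y = 8973.33
-514.0 x + 598.8 y = -34761.26
Solving the 2×2 system: x ≈ -61.8, y ≈ -111.1 km.

-61.8 km east, -111.1 km north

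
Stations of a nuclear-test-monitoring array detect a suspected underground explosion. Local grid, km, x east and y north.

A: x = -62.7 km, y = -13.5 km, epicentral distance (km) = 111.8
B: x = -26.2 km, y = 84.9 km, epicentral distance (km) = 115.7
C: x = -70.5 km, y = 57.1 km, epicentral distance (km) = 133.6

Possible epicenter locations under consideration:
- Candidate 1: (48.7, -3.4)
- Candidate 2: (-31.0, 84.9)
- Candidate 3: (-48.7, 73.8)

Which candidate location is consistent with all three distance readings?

Candidate 1

For each candidate, compare |candidate − station| to the reported distance:
Candidate 1: residuals A 0.1, B 0.1, C 0.1 → max 0.1 km
Candidate 2: residuals A 8.4, B 110.9, C 85.3 → max 110.9 km
Candidate 3: residuals A 23.4, B 90.6, C 106.1 → max 106.1 km
Only Candidate 1 has all residuals ≈ 0.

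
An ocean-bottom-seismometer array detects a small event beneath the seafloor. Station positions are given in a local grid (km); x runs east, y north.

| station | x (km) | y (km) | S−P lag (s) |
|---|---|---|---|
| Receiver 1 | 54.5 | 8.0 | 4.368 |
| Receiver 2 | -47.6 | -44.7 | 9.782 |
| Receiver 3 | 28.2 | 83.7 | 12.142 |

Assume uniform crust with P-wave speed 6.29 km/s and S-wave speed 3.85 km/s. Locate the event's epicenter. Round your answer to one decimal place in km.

Distance from S−P lag: d = Δt · v_P v_S / (v_P − v_S) = Δt · (6.29·3.85)/(6.29−3.85) ≈ 9.9248·Δt.
So d_Receiver 1 = 43.35, d_Receiver 2 = 97.08, d_Receiver 3 = 120.51 km.
Circle about each station: (x − 54.5)² + (y − 8.0)² = 43.35²; (x + 47.6)² + (y + 44.7)² = 97.08²; (x − 28.2)² + (y − 83.7)² = 120.51².
Subtracting the Receiver 1 equation from the Receiver 2 and Receiver 3 equations removes the quadratic terms:
-204.2 x − 105.4 y = -6315.70
-52.6 x + 151.4 y = -7876.76
Solving the 2×2 system: x ≈ 49.0, y ≈ -35.0 km.

x ≈ 49.0 km, y ≈ -35.0 km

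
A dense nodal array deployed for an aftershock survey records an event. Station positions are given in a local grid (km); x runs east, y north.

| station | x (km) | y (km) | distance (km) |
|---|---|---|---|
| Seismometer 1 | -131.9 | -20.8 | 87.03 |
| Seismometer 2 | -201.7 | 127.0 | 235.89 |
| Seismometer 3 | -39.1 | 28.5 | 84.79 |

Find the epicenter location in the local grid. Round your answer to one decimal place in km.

-52.0 km east, -55.3 km north

Circle about each station: (x + 131.9)² + (y + 20.8)² = 87.03²; (x + 201.7)² + (y − 127.0)² = 235.89²; (x + 39.1)² + (y − 28.5)² = 84.79².
Subtracting pairs of circle equations eliminates x²+y² and gives linear equations (the radical axes):
-139.6 x + 295.6 y = -9088.23
185.6 x + 98.6 y = -15104.31
Solving the 2×2 system: x ≈ -52.0, y ≈ -55.3 km.
Check against Seismometer 1 (with the unrounded x, y): √((x + 131.9)²+(y + 20.8)²) = 87.03 ≈ 87.03 km. ✓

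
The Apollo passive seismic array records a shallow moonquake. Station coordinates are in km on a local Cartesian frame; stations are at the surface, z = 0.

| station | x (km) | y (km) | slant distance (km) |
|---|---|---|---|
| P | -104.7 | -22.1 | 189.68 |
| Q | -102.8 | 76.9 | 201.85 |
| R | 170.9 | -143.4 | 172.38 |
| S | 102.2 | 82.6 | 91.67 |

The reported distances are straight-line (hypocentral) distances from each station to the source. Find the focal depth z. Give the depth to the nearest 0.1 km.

Each station gives a sphere (x−x_i)² + (y−y_i)² + z² = d_i² (stations at z=0).
Subtracting the P sphere from Q and R: z² cancels, leaving linear equations in x and y:
3.8 x + 198.0 y = 266.03
551.2 x − 242.6 y = 44583.51
Solving: x ≈ 80.793, y ≈ -0.207 km (keep extra digits for the depth step; rounded: 80.8, -0.2).
Then from the P sphere: z² = 189.68² − (x + 104.7)² − (y + 22.1)² with x = 80.793, y = -0.207, so z ≈ 33.039 ≈ 33.0 km.

z ≈ 33.0 km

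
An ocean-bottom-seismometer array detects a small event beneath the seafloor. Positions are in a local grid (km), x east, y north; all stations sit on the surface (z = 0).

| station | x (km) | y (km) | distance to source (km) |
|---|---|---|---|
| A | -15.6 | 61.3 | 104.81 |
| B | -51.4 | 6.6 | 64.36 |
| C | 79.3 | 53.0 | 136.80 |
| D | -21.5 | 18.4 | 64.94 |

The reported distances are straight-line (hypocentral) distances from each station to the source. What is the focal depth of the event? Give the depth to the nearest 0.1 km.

z ≈ 29.7 km

Each station gives a sphere (x−x_i)² + (y−y_i)² + z² = d_i² (stations at z=0).
Subtracting the A sphere from B and C: z² cancels, leaving linear equations in x and y:
-71.6 x − 109.4 y = 5527.40
189.8 x − 16.6 y = -2632.66
Solving: x ≈ -17.299, y ≈ -39.203 km (keep extra digits for the depth step; rounded: -17.3, -39.2).
Then from the A sphere: z² = 104.81² − (x + 15.6)² − (y − 61.3)² with x = -17.299, y = -39.203, so z ≈ 29.688 ≈ 29.7 km.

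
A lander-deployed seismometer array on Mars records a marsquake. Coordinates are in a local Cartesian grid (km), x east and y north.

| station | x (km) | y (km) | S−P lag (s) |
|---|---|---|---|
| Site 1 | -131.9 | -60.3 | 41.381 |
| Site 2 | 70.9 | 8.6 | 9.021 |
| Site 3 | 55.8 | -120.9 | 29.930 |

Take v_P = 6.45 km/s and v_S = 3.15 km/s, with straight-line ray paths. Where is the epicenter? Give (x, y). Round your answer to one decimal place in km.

Distance from S−P lag: d = Δt · v_P v_S / (v_P − v_S) = Δt · (6.45·3.15)/(6.45−3.15) ≈ 6.1568·Δt.
So d_Site 1 = 254.78, d_Site 2 = 55.54, d_Site 3 = 184.27 km.
Circle about each station: (x + 131.9)² + (y + 60.3)² = 254.78²; (x − 70.9)² + (y − 8.6)² = 55.54²; (x − 55.8)² + (y + 120.9)² = 184.27².
Subtracting the Site 1 equation from the Site 2 and Site 3 equations removes the quadratic terms:
405.6 x + 137.8 y = 45895.23
375.4 x − 121.2 y = 27654.17
Solving the 2×2 system: x ≈ 92.9, y ≈ 59.6 km.
Check against Site 1 (with the unrounded x, y): √((x + 131.9)²+(y + 60.3)²) = 254.78 ≈ 254.78 km. ✓

x ≈ 92.9 km, y ≈ 59.6 km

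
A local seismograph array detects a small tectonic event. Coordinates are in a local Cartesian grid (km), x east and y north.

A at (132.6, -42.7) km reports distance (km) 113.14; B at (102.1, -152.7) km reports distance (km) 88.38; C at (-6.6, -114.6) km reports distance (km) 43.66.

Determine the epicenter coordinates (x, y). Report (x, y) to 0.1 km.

(33.4, -97.1)

Circle about each station: (x − 132.6)² + (y + 42.7)² = 113.14²; (x − 102.1)² + (y + 152.7)² = 88.38²; (x + 6.6)² + (y + 114.6)² = 43.66².
Subtracting the A equation from the B and C equations removes the quadratic terms:
-61.0 x − 220.0 y = 19325.29
-278.4 x − 143.8 y = 4665.13
Solving the 2×2 system: x ≈ 33.4, y ≈ -97.1 km.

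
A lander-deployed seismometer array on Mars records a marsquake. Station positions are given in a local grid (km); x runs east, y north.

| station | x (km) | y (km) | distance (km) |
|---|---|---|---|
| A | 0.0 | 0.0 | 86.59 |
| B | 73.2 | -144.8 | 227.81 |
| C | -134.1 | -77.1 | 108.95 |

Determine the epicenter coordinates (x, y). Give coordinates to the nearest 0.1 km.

Circle about each station: x² + y² = 86.59²; (x − 73.2)² + (y + 144.8)² = 227.81²; (x + 134.1)² + (y + 77.1)² = 108.95².
Subtracting pairs of circle equations eliminates x²+y² and gives linear equations (the radical axes):
146.4 x − 289.6 y = -18074.29
-268.2 x − 154.2 y = 19554.95
Solving the 2×2 system: x ≈ -84.3, y ≈ 19.8 km.
Check against A (with the unrounded x, y): √(x²+y²) = 86.59 ≈ 86.59 km. ✓

(-84.3, 19.8)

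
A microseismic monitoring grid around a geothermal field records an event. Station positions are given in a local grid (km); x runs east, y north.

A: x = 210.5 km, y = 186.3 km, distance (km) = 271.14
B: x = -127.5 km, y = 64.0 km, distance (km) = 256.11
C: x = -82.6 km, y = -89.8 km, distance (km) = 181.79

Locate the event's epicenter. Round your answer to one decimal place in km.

(96.7, -59.8)

Circle about each station: (x − 210.5)² + (y − 186.3)² = 271.14²; (x + 127.5)² + (y − 64.0)² = 256.11²; (x + 82.6)² + (y + 89.8)² = 181.79².
Subtracting the A equation from the B and C equations removes the quadratic terms:
-676.0 x − 244.6 y = -50741.12
-586.2 x − 552.2 y = -23661.84
Solving the 2×2 system: x ≈ 96.7, y ≈ -59.8 km.
Check against A (with the unrounded x, y): √((x − 210.5)²+(y − 186.3)²) = 271.14 ≈ 271.14 km. ✓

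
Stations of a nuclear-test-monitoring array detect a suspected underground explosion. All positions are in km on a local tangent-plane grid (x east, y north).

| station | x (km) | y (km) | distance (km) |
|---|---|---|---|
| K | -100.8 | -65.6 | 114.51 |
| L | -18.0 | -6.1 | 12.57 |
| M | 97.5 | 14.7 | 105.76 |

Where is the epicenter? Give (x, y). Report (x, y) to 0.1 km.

-7.3 km east, 0.5 km north

Circle about each station: (x + 100.8)² + (y + 65.6)² = 114.51²; (x + 18.0)² + (y + 6.1)² = 12.57²; (x − 97.5)² + (y − 14.7)² = 105.76².
Subtracting the K equation from the L and M equations removes the quadratic terms:
165.6 x + 119.0 y = -1148.25
396.6 x + 160.6 y = -2814.30
Solving the 2×2 system: x ≈ -7.3, y ≈ 0.5 km.
Check against K (with the unrounded x, y): √((x + 100.8)²+(y + 65.6)²) = 114.51 ≈ 114.51 km. ✓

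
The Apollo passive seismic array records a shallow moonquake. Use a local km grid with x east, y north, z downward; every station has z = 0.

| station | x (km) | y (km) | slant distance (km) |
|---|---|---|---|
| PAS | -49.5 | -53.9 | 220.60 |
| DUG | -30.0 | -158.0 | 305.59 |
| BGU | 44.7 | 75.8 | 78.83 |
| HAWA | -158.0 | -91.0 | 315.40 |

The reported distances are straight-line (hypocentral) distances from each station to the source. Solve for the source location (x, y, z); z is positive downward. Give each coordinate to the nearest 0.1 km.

Each station gives a sphere (x−x_i)² + (y−y_i)² + z² = d_i² (stations at z=0).
Subtracting the PAS sphere from DUG and BGU: z² cancels, leaving linear equations in x and y:
39.0 x − 208.2 y = -24212.35
188.4 x + 259.4 y = 44838.46
Solving: x ≈ 61.909, y ≈ 127.890 km (keep extra digits for the depth step; rounded: 61.9, 127.9).
Then from the PAS sphere: z² = 220.60² − (x + 49.5)² − (y + 53.9)² with x = 61.909, y = 127.890, so z ≈ 56.611 ≈ 56.6 km.
Check against HAWA (with the unrounded solution): distance 315.40 ≈ 315.40 km. ✓

(61.9, 127.9, 56.6)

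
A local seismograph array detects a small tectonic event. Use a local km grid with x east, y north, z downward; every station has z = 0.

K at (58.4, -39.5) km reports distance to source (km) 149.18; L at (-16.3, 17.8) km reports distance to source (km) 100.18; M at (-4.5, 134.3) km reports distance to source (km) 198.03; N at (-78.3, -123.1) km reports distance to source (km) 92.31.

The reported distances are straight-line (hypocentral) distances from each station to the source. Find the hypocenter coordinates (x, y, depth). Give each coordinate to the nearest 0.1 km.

Each station gives a sphere (x−x_i)² + (y−y_i)² + z² = d_i² (stations at z=0).
Subtracting the K sphere from L and M: z² cancels, leaving linear equations in x and y:
-149.4 x + 114.6 y = 7830.36
-125.8 x + 347.6 y = -3875.28
Solving: x ≈ -84.392, y ≈ -41.691 km (keep extra digits for the depth step; rounded: -84.4, -41.7).
Then from the K sphere: z² = 149.18² − (x − 58.4)² − (y + 39.5)² with x = -84.392, y = -41.691, so z ≈ 43.131 ≈ 43.1 km.

(-84.4, -41.7, 43.1)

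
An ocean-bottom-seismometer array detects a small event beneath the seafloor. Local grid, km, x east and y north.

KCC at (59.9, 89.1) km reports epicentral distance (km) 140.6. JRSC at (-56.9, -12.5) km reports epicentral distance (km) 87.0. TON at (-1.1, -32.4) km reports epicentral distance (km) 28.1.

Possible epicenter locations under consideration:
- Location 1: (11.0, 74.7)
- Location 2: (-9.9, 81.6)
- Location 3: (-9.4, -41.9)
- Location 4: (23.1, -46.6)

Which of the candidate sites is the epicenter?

For each candidate, compare |candidate − station| to the reported distance:
Location 1: residuals KCC 89.6, JRSC 23.5, TON 79.7 → max 89.6 km
Location 2: residuals KCC 70.4, JRSC 18.2, TON 86.2 → max 86.2 km
Location 3: residuals KCC 7.6, JRSC 31.1, TON 15.5 → max 31.1 km
Location 4: residuals KCC 0.0, JRSC 0.0, TON 0.0 → max 0.0 km
Only Location 4 has all residuals ≈ 0.

Location 4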